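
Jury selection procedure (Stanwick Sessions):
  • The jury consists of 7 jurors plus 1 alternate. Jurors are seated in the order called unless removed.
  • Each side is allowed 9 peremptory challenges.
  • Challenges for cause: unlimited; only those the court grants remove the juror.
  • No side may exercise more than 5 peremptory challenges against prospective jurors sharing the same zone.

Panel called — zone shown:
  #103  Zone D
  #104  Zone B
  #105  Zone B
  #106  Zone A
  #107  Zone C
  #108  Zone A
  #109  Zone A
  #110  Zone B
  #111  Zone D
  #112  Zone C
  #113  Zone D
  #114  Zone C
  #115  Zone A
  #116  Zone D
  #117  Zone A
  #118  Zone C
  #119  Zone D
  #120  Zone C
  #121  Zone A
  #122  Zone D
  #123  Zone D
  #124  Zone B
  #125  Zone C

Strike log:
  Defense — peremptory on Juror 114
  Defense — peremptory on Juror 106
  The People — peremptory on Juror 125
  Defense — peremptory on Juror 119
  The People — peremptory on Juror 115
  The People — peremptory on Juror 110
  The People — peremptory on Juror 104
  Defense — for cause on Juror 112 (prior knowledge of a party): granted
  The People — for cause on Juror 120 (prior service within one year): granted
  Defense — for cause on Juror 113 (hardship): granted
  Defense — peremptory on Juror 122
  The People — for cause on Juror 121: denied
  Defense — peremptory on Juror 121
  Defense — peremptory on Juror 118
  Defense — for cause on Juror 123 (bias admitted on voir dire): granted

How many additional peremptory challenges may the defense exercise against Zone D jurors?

Defense peremptories so far: #114, #106, #119, #122, #121, #118 — 6 of 9 used, 3 left overall.
Against Zone D: #119, #122 — 2 used; per-zone cap 5 leaves 3.
Binding limit: min(3, 3) = 3.

3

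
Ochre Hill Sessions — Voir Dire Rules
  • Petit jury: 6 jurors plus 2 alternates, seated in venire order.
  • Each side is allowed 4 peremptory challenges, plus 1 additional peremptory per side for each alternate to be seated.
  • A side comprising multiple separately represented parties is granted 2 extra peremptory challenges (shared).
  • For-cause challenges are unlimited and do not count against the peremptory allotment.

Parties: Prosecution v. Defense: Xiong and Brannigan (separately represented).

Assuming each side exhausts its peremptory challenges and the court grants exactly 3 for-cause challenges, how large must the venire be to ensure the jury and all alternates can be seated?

25

Seats to fill: 6 + 2 alternates = 8.
Peremptories — Prosecution: 4 + 1×2 = 6; Defense: 4 + 1×2 + 2 = 8; total 14.
For-cause removals: 3.
Minimum venire: 8 + 14 + 3 = 25.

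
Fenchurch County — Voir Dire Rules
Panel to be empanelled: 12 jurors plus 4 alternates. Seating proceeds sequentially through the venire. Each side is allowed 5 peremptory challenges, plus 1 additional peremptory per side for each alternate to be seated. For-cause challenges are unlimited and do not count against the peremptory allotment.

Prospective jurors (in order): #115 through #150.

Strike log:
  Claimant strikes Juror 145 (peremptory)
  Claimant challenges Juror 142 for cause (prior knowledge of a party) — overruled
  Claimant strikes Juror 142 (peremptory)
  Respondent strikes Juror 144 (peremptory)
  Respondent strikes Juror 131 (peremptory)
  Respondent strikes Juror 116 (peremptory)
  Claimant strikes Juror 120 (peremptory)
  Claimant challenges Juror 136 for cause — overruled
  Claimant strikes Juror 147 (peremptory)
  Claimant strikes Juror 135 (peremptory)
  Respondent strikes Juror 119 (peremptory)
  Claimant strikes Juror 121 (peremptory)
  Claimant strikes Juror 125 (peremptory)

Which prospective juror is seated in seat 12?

132

Removed: #116, #119, #120, #121, #125, #131, #135, #142, #144, #145, #147. (#136 stays — for-cause denied.)
Seating in order: seats 1–12 → #115, #117, #118, #122, #123, #124, #126, #127, #128, #129, #130, #132; alternates → #133, #134, #136, #137.
So seat 12 is #132.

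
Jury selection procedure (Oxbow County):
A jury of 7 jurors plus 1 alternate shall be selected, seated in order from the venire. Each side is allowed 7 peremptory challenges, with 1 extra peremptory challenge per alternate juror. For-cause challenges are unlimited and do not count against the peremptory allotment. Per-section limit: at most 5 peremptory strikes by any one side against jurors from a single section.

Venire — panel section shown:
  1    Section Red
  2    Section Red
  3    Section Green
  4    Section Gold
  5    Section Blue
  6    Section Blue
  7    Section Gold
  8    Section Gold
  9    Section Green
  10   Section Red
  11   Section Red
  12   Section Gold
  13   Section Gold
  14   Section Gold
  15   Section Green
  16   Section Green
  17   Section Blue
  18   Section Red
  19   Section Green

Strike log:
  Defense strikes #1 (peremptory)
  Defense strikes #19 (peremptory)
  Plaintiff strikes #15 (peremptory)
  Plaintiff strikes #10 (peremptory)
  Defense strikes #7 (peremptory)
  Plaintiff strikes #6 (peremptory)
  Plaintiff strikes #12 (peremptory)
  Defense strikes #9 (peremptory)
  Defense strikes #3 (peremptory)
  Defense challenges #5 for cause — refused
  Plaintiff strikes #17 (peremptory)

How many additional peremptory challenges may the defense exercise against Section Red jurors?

3

Defense peremptories so far: #1, #19, #7, #9, #3 — 5 of 8 used, 3 left overall.
Against Section Red: #1 — 1 used; per-section cap 5 leaves 4.
Binding limit: min(3, 4) = 3.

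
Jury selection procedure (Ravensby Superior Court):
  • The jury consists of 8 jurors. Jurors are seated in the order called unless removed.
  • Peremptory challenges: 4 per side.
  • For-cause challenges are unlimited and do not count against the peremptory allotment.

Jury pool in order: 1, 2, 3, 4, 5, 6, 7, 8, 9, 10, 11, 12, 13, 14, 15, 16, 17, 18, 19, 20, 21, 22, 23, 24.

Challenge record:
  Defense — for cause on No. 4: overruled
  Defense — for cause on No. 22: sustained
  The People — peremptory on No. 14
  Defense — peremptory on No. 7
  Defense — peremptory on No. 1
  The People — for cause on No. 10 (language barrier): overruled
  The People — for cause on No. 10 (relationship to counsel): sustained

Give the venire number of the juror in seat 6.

Removed: #1, #7, #10, #14, #22. (#4 stays — for-cause denied.)
Filling seats in venire order through position 6: #2, #3, #4, #5, #6, #8.
So seat 6 is #8.

8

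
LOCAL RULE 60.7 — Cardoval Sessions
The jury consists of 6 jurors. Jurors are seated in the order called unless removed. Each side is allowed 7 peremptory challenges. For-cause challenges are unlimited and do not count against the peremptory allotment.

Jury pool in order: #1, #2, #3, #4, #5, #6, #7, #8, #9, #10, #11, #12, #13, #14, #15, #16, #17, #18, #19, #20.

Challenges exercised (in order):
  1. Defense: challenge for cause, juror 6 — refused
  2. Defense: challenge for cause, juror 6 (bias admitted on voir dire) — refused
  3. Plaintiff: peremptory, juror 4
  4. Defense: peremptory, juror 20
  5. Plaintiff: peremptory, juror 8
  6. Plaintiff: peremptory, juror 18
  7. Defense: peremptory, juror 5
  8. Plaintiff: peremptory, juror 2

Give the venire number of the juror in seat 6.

Removed: #2, #4, #5, #8, #18, #20. (#6 stays — for-cause denied.)
Seating in order: seats 1–6 → #1, #3, #6, #7, #9, #10.
So seat 6 is #10.

10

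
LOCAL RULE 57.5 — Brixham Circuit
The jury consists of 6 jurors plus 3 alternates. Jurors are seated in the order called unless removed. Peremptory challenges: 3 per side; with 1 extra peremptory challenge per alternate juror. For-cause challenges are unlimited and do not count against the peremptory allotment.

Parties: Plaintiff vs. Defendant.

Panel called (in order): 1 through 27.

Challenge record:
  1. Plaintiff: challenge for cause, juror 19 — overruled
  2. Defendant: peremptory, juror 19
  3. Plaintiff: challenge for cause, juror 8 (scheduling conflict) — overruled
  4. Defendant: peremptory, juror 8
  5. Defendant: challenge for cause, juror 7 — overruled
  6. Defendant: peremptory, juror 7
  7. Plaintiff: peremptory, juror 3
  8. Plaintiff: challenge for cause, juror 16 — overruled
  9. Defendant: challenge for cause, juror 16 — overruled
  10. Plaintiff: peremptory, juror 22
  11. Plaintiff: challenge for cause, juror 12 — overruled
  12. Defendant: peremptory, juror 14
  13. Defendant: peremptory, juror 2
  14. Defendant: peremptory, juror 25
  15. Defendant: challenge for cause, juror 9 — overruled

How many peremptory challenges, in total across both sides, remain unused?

Plaintiff allotment: 3 base + 1 × 3 alternates = 6. Defendant allotment: 3 base + 1 × 3 alternates = 6.
Plaintiff peremptories used: #3, #22 — 2 (for-cause on #19, #8, #16, #12 don't count).
Defendant peremptories used: #19, #8, #7, #14, #2, #25 — 6 (for-cause on #7, #16, #9 don't count).
Remaining: (6 − 2) + (6 − 6) = 4.

4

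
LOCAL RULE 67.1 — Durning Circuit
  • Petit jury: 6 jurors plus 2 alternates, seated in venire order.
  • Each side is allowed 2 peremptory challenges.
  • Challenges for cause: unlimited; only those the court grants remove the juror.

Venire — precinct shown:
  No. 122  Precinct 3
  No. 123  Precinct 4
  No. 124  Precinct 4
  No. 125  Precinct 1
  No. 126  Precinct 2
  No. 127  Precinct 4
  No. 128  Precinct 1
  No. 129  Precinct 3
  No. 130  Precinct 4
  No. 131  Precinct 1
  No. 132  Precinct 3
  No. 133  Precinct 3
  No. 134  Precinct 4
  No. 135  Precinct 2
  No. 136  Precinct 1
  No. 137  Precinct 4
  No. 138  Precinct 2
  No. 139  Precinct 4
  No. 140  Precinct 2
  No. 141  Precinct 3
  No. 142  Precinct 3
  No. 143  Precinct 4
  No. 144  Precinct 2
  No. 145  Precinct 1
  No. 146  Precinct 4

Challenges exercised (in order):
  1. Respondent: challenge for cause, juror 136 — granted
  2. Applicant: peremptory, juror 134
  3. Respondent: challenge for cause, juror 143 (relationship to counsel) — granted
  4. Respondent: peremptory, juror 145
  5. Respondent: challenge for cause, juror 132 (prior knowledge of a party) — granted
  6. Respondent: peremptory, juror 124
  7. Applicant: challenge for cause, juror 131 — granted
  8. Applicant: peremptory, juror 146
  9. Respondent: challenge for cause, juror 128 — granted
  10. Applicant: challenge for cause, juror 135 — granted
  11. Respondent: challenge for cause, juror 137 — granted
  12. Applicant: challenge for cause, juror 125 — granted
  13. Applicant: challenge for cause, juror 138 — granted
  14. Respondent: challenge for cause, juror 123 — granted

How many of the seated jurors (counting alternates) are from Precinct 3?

Removed: #123, #124, #125, #128, #131, #132, #134, #135, #136, #137, #138, #143, #145, #146.
Seated (8 incl. alternates): #122, #126, #127, #129, #130, #133, #139, #140.
Of those, in Precinct 3: #122, #129, #133 → 3.

3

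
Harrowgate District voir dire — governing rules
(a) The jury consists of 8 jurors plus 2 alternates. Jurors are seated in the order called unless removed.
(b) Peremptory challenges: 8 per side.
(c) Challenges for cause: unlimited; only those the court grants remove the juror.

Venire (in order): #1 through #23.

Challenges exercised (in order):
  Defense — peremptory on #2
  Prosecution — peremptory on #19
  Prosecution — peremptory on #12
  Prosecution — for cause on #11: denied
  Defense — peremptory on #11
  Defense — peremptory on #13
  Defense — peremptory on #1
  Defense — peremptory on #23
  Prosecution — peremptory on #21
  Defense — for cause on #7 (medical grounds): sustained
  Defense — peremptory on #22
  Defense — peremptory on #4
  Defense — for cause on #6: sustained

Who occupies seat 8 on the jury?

16

Removed: #1, #2, #4, #6, #7, #11, #12, #13, #19, #21, #22, #23.
Seating in order: seats 1–8 → #3, #5, #8, #9, #10, #14, #15, #16; alternates → #17, #18.
So seat 8 is #16.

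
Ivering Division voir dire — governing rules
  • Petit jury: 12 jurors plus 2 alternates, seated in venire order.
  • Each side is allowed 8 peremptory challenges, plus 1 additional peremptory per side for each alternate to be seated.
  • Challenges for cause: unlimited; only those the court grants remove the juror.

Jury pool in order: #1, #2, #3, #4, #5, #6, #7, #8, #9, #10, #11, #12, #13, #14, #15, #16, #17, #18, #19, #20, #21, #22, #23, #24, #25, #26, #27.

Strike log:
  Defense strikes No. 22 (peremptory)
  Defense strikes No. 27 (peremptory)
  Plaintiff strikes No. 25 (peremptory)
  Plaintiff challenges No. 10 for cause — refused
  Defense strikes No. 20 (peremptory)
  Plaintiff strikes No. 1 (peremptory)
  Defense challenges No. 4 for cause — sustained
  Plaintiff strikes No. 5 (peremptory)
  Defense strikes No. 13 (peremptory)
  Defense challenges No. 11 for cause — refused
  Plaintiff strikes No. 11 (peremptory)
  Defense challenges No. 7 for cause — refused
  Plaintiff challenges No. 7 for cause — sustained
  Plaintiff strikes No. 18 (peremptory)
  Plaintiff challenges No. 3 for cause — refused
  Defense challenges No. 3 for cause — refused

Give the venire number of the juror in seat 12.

19

Removed: #1, #4, #5, #7, #11, #13, #18, #20, #22, #25, #27. (#3, #10 stay — for-cause denied.)
Seating in order: seats 1–12 → #2, #3, #6, #8, #9, #10, #12, #14, #15, #16, #17, #19; alternates → #21, #23.
So seat 12 is #19.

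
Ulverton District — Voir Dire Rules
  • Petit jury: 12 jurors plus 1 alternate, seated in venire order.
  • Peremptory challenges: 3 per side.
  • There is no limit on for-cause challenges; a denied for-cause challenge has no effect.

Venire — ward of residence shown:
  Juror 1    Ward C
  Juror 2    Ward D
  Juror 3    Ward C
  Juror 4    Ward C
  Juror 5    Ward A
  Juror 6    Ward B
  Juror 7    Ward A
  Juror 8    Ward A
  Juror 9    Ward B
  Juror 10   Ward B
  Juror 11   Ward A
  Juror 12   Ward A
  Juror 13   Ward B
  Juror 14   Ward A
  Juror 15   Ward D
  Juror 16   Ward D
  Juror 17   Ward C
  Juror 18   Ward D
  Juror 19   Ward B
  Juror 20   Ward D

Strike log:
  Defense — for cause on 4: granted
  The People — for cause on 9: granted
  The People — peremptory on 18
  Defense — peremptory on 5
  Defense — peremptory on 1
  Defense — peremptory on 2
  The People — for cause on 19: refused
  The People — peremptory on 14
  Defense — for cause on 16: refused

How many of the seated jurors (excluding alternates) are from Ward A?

4

Removed: #1, #2, #4, #5, #9, #14, #18.
Seated jurors 1–12: #3, #6, #7, #8, #10, #11, #12, #13, #15, #16, #17, #19 (alternates #20 not counted).
Of those, in Ward A: #7, #8, #11, #12 → 4.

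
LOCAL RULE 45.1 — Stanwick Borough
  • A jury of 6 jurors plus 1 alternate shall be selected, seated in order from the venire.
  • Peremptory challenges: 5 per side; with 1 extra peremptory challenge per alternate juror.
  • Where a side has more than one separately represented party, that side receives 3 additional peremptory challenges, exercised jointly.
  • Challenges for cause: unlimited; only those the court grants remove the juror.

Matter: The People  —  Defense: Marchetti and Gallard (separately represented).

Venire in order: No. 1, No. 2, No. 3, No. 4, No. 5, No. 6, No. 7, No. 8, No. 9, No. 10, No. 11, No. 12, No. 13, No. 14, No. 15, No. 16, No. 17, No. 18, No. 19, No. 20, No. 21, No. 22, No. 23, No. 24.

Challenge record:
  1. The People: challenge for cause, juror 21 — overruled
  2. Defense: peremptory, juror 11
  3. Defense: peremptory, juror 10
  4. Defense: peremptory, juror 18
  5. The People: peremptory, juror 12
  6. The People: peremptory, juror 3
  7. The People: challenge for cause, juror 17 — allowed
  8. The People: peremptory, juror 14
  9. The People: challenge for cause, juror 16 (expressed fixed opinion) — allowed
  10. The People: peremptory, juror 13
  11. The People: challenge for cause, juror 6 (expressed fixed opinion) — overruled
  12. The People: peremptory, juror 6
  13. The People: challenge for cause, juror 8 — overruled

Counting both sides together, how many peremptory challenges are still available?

The People allotment: 5 base + 1 × 1 alternate = 6. Defense allotment: 5 base + 1 × 1 alternate + 3 multi-party = 9.
The People peremptories used: #12, #3, #14, #13, #6 — 5 (for-cause on #21, #17, #16, #6, #8 don't count).
Defense peremptories used: #11, #10, #18 — 3.
Remaining: (6 − 5) + (9 − 3) = 7.

7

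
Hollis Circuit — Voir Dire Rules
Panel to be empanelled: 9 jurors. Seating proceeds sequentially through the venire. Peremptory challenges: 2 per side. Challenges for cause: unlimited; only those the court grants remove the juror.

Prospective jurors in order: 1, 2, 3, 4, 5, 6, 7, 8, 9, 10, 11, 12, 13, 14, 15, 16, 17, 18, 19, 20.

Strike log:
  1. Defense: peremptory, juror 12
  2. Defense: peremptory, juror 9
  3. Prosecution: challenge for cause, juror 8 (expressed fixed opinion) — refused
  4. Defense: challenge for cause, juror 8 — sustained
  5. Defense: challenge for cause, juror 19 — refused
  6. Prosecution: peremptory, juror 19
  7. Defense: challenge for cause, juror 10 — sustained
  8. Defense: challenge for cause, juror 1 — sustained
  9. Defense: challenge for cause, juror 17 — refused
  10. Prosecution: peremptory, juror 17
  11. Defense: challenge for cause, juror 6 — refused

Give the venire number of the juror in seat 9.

14

Removed: #1, #8, #9, #10, #12, #17, #19. (#6 stays — for-cause denied.)
Seating in order: seats 1–9 → #2, #3, #4, #5, #6, #7, #11, #13, #14.
So seat 9 is #14.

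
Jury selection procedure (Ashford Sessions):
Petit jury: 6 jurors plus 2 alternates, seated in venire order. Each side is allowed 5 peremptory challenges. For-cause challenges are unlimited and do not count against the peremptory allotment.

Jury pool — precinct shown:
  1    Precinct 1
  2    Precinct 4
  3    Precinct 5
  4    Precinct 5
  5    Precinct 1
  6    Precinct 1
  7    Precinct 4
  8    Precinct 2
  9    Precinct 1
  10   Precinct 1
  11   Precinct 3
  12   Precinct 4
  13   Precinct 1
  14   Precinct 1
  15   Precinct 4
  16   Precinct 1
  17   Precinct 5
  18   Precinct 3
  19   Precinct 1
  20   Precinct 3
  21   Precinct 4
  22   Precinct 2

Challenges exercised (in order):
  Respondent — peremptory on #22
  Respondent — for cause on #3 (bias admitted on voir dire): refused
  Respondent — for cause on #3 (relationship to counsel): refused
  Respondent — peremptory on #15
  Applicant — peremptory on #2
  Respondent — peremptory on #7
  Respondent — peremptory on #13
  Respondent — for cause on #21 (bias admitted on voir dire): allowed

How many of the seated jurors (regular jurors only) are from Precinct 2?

Removed: #2, #7, #13, #15, #21, #22.
Seated jurors 1–6: #1, #3, #4, #5, #6, #8 (alternates #9, #10 not counted).
Of those, in Precinct 2: #8 → 1.

1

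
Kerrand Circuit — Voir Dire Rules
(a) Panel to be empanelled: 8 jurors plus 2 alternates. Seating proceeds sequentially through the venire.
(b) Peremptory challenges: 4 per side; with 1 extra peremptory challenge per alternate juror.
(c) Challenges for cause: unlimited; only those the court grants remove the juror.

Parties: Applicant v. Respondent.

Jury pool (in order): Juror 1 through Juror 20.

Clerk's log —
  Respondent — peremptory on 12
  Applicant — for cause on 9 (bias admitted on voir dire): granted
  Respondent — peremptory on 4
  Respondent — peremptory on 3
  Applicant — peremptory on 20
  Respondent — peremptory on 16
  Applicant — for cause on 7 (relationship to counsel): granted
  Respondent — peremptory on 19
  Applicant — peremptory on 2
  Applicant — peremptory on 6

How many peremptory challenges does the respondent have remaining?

1

Respondent allotment: 4 base + 1 × 2 alternates = 6.
Respondent peremptories used: #12, #4, #3, #16, #19 — 5.
Remaining: 6 − 5 = 1.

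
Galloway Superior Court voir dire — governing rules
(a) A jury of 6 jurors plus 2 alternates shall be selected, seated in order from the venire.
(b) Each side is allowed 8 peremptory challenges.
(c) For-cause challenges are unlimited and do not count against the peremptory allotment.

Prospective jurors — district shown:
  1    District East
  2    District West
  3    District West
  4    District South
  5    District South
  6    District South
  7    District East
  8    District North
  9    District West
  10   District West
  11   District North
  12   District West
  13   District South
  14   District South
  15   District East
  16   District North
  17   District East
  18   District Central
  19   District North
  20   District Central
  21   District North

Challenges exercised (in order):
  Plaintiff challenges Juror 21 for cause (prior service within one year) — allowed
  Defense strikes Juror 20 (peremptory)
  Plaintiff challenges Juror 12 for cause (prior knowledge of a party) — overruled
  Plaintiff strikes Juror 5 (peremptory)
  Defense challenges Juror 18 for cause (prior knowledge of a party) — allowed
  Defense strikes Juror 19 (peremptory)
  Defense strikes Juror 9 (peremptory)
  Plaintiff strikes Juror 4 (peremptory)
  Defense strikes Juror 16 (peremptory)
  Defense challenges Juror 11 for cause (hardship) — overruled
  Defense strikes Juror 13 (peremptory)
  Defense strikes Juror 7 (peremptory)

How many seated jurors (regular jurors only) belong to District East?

1

Removed: #4, #5, #7, #9, #13, #16, #18, #19, #20, #21.
Seated jurors 1–6: #1, #2, #3, #6, #8, #10 (alternates #11, #12 not counted).
Of those, in District East: #1 → 1.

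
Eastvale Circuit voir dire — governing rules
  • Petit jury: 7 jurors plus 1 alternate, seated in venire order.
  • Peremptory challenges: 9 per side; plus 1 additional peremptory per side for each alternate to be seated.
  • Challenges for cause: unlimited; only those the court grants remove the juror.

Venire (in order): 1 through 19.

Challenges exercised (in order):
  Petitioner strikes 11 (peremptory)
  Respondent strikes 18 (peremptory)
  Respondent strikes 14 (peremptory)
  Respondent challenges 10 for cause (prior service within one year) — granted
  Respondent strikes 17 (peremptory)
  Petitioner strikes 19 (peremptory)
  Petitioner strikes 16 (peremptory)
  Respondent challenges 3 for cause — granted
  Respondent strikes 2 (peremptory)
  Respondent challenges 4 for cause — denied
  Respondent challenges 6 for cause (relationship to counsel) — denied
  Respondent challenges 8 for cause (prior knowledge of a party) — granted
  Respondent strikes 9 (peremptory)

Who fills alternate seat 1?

15

Removed: #2, #3, #8, #9, #10, #11, #14, #16, #17, #18, #19. (#4, #6 stay — for-cause denied.)
Seating in order: seats 1–7 → #1, #4, #5, #6, #7, #12, #13; alternates → #15.
So alternate 1 is #15.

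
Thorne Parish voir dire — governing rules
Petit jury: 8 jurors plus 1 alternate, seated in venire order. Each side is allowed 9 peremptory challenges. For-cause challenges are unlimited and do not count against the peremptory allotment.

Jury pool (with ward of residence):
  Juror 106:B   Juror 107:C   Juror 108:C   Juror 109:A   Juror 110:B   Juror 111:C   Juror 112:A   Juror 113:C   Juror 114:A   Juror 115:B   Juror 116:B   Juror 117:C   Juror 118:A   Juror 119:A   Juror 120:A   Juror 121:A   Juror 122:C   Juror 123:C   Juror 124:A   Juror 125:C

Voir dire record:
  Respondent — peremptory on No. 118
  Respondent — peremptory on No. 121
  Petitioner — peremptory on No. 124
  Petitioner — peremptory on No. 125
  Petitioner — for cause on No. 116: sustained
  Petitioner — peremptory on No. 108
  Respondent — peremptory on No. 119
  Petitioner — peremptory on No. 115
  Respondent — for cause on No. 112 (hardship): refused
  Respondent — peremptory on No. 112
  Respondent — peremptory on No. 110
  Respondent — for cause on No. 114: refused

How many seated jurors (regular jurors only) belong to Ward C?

Removed: #108, #110, #112, #115, #116, #118, #119, #121, #124, #125.
Seated jurors 1–8: #106, #107, #109, #111, #113, #114, #117, #120 (alternates #122 not counted).
Of those, in Ward C: #107, #111, #113, #117 → 4.

4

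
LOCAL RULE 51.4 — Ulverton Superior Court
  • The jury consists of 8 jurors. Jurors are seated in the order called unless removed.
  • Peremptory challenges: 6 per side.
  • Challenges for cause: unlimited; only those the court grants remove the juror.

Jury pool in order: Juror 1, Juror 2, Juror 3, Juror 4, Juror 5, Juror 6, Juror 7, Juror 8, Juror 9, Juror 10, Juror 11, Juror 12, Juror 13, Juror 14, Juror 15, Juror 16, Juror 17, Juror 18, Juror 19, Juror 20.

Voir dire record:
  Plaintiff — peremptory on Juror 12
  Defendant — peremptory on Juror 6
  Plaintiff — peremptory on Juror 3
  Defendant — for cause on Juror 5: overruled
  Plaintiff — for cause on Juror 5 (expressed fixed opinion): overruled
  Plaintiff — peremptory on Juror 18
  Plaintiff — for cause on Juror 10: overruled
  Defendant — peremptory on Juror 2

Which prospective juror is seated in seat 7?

Removed: #2, #3, #6, #12, #18. (#5, #10 stay — for-cause denied.)
Seating in order: seats 1–8 → #1, #4, #5, #7, #8, #9, #10, #11.
So seat 7 is #10.

10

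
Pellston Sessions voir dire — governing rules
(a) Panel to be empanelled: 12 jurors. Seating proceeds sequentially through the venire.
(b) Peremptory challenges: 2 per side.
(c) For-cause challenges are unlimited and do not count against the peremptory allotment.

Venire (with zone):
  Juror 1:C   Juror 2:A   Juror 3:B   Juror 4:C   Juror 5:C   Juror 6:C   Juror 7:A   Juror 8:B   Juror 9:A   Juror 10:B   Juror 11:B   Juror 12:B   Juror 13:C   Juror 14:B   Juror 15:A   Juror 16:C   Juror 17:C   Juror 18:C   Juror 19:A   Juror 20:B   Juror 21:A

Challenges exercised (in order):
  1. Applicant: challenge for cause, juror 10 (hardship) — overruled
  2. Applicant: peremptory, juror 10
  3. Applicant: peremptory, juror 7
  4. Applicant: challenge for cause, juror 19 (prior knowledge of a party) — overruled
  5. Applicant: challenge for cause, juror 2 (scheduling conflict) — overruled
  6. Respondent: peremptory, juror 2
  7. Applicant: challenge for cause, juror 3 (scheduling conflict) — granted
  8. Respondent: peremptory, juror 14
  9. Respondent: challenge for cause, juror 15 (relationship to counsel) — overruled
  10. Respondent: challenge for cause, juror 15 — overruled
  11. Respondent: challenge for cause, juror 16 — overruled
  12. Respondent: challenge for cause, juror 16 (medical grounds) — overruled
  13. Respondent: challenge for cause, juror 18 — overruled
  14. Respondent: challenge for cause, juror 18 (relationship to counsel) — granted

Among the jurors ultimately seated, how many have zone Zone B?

3

Removed: #2, #3, #7, #10, #14, #18.
Seated jurors 1–12: #1, #4, #5, #6, #8, #9, #11, #12, #13, #15, #16, #17.
Of those, in Zone B: #8, #11, #12 → 3.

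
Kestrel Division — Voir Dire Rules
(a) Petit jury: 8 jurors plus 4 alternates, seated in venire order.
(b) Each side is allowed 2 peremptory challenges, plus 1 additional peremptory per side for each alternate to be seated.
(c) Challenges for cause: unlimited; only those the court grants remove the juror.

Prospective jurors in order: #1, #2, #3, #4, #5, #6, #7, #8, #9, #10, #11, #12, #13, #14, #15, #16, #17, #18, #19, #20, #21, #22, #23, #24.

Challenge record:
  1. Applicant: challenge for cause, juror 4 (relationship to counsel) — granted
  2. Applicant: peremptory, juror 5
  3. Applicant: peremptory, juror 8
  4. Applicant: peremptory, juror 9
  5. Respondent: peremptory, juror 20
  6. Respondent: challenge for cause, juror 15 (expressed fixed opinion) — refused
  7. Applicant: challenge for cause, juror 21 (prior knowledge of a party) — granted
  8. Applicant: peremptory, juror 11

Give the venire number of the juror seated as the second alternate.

15

Removed: #4, #5, #8, #9, #11, #20, #21. (#15 stays — for-cause denied.)
Seating in order: seats 1–8 → #1, #2, #3, #6, #7, #10, #12, #13; alternates → #14, #15, #16, #17.
So alternate 2 is #15.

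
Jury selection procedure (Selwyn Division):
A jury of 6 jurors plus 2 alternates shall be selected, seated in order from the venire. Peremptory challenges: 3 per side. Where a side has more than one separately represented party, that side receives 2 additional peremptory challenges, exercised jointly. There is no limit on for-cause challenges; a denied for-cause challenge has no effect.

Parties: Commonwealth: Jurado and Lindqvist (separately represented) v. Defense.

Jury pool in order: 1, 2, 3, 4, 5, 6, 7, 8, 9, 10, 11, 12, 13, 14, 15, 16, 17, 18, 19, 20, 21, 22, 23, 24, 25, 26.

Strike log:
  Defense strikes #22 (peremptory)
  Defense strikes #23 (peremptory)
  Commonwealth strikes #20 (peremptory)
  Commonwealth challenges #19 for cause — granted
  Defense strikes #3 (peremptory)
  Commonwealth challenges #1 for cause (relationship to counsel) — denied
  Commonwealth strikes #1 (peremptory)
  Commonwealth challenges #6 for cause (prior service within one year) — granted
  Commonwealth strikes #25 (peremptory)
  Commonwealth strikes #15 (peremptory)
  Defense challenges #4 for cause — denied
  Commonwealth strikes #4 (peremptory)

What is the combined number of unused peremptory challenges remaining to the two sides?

0

Commonwealth allotment: 3 base + 2 multi-party = 5. Defense allotment: 3.
Commonwealth peremptories used: #20, #1, #25, #15, #4 — 5 (for-cause on #19, #1, #6 don't count).
Defense peremptories used: #22, #23, #3 — 3 (the for-cause on #4 doesn't count).
Remaining: (5 − 5) + (3 − 3) = 0.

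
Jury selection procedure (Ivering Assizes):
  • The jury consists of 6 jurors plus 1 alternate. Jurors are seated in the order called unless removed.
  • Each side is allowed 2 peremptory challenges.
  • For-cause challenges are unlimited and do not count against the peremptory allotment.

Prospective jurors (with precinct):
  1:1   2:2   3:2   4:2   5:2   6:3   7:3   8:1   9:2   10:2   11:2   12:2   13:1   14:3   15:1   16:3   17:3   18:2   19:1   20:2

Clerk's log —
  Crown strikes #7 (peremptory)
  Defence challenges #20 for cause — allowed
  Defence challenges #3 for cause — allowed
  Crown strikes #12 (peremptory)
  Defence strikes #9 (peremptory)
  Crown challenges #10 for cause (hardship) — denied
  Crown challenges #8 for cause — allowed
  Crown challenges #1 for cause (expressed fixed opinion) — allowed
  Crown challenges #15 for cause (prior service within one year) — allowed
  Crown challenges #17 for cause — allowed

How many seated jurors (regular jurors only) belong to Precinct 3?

1

Removed: #1, #3, #7, #8, #9, #12, #15, #17, #20.
Seated jurors 1–6: #2, #4, #5, #6, #10, #11 (alternates #13 not counted).
Of those, in Precinct 3: #6 → 1.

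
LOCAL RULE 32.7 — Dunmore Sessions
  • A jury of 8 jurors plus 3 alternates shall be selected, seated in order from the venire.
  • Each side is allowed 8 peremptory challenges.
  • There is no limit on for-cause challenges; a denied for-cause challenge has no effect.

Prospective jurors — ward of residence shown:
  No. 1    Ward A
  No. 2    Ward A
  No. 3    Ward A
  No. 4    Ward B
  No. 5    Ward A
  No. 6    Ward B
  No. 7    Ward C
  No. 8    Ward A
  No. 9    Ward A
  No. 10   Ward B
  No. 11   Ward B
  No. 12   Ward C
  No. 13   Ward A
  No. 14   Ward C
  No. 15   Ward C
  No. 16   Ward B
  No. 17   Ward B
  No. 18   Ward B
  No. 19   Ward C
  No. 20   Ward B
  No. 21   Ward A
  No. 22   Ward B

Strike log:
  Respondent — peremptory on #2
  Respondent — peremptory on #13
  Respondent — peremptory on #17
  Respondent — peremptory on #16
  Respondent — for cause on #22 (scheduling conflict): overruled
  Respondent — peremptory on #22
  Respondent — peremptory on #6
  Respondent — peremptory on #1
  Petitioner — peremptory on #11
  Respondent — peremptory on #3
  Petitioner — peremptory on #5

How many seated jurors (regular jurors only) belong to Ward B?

2

Removed: #1, #2, #3, #5, #6, #11, #13, #16, #17, #22.
Seated jurors 1–8: #4, #7, #8, #9, #10, #12, #14, #15 (alternates #18, #19, #20 not counted).
Of those, in Ward B: #4, #10 → 2.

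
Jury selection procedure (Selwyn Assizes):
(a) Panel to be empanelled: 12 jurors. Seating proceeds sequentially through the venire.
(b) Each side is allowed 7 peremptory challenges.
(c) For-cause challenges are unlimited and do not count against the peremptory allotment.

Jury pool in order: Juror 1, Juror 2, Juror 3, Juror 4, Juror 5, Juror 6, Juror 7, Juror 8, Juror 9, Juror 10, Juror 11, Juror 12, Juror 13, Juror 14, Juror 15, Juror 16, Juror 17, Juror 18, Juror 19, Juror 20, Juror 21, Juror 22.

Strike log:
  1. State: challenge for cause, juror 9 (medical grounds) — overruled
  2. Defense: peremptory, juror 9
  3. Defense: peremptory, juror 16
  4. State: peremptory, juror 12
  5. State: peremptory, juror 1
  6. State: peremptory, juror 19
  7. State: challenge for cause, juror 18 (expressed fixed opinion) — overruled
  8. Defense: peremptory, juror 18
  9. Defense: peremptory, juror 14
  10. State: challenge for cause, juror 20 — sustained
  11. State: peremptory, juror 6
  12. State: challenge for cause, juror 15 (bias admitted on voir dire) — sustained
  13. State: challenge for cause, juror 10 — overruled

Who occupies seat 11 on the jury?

21

Removed: #1, #6, #9, #12, #14, #15, #16, #18, #19, #20. (#10 stays — for-cause denied.)
Filling seats in venire order through position 11: #2, #3, #4, #5, #7, #8, #10, #11, #13, #17, #21.
So seat 11 is #21.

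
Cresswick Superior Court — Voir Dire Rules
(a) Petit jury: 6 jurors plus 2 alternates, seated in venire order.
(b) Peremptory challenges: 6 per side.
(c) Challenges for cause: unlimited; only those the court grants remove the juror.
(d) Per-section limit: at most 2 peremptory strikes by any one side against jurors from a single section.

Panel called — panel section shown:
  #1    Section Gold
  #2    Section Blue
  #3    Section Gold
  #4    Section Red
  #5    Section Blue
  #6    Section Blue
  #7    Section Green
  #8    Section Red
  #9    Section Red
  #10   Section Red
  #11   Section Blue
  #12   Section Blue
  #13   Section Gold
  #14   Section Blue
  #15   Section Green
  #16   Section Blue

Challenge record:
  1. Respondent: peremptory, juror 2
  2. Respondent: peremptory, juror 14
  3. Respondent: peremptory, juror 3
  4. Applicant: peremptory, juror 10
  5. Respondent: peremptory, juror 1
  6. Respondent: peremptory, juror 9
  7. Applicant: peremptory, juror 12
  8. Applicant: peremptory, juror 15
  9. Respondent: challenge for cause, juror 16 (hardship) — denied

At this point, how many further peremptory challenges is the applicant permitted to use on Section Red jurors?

1

Applicant peremptories so far: #10, #12, #15 — 3 of 6 used, 3 left overall.
Against Section Red: #10 — 1 used; per-section cap 2 leaves 1.
Binding limit: min(3, 1) = 1.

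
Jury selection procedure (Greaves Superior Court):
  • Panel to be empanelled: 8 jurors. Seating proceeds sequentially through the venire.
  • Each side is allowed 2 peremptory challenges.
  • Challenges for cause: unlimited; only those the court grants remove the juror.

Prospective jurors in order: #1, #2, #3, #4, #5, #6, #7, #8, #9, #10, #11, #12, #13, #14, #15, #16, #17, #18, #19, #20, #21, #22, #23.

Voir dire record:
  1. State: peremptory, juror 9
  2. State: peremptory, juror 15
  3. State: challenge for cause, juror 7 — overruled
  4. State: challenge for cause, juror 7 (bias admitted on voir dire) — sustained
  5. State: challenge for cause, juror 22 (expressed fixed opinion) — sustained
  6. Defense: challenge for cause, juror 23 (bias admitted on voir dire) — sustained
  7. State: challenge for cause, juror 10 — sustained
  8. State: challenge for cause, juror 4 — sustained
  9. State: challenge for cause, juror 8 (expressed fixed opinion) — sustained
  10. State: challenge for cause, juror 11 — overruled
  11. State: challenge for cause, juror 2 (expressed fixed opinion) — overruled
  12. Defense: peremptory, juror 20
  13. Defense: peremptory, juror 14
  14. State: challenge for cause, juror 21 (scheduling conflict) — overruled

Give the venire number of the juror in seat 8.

13

Removed: #4, #7, #8, #9, #10, #14, #15, #20, #22, #23. (#2, #11, #21 stay — for-cause denied.)
Seating in order: seats 1–8 → #1, #2, #3, #5, #6, #11, #12, #13.
So seat 8 is #13.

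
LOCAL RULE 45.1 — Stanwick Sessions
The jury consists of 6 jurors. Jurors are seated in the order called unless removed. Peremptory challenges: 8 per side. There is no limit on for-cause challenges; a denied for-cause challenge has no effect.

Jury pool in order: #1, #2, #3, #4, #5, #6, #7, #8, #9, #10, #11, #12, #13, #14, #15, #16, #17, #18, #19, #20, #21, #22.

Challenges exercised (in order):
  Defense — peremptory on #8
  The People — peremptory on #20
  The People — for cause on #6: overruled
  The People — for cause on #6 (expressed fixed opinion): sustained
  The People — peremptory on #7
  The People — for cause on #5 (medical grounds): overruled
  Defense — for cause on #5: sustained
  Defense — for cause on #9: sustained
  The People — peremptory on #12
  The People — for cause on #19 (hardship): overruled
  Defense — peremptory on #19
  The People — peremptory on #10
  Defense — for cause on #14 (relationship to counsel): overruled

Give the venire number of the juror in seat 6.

Removed: #5, #6, #7, #8, #9, #10, #12, #19, #20. (#14 stays — for-cause denied.)
Seating in order: seats 1–6 → #1, #2, #3, #4, #11, #13.
So seat 6 is #13.

13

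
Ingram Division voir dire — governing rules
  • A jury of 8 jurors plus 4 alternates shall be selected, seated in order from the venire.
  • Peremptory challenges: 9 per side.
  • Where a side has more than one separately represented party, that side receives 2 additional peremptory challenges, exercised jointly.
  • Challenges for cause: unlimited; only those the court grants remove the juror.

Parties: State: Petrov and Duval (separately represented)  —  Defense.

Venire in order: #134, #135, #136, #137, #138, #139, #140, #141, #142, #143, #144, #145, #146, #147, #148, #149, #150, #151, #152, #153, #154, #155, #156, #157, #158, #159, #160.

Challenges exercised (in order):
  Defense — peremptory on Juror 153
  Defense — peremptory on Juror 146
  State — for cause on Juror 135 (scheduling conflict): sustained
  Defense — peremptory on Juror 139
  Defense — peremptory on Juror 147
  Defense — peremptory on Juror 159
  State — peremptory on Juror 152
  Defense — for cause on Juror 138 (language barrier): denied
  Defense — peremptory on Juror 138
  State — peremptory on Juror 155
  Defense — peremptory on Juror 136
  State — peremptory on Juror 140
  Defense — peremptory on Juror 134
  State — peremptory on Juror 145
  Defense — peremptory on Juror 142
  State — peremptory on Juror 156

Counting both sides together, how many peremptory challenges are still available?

State allotment: 9 base + 2 multi-party = 11. Defense allotment: 9.
State peremptories used: #152, #155, #140, #145, #156 — 5 (the for-cause on #135 doesn't count).
Defense peremptories used: #153, #146, #139, #147, #159, #138, #136, #134, #142 — 9 (the for-cause on #138 doesn't count).
Remaining: (11 − 5) + (9 − 9) = 6.

6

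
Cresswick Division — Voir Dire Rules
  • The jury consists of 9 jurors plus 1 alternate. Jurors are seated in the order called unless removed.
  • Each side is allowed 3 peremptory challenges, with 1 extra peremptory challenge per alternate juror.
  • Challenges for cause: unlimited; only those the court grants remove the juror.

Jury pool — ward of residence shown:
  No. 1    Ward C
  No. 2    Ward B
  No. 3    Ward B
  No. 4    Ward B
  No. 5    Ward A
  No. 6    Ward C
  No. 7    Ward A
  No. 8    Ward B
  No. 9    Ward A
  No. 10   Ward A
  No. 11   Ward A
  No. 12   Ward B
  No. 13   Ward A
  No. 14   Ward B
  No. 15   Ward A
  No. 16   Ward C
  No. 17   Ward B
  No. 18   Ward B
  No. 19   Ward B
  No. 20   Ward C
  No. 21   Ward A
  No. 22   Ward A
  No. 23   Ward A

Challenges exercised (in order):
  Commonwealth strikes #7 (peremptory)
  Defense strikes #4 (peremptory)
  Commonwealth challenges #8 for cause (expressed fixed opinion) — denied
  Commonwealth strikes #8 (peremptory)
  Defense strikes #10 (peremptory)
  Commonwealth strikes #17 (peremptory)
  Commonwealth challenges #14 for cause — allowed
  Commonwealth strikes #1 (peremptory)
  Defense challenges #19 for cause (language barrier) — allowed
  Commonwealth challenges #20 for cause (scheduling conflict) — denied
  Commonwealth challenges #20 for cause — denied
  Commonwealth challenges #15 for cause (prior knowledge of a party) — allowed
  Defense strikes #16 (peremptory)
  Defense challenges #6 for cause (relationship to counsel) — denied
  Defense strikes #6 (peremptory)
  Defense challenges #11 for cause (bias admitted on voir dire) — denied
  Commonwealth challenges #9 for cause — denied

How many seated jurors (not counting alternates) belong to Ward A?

4

Removed: #1, #4, #6, #7, #8, #10, #14, #15, #16, #17, #19.
Seated jurors 1–9: #2, #3, #5, #9, #11, #12, #13, #18, #20 (alternates #21 not counted).
Of those, in Ward A: #5, #9, #11, #13 → 4.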